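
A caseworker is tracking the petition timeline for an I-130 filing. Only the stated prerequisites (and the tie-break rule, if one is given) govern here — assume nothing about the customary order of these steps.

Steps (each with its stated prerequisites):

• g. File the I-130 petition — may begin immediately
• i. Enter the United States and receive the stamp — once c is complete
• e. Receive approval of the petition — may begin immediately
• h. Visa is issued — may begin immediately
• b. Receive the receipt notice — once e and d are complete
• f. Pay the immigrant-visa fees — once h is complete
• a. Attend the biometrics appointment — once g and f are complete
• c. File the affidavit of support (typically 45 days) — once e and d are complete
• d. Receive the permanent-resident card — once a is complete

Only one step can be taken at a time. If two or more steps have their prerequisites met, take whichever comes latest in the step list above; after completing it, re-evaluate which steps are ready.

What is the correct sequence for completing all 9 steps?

Nothing is required for h, e and g. h is listed later → h first.
f, e and g are all available; f is listed later → f.
e and g are both available; e is listed later → e.
That leaves g as the only ready step → g.
a needed f and g, now all done → a.
Next only d has its prerequisites met → d.
c and b are both available; c is listed later → c.
b and i are both available; b is listed later → b.
That leaves i as the only ready step → i.

h, f, e, g, a, d, c, b, i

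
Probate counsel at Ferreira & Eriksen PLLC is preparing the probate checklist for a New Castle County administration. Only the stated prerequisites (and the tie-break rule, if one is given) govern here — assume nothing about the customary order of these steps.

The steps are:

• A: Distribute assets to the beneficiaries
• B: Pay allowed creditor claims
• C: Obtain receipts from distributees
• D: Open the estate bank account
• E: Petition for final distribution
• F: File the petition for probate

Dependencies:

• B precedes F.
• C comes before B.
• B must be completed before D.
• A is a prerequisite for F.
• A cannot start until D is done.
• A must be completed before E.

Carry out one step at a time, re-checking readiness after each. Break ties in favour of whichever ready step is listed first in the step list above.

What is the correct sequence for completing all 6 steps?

C → B → D → A → E → F

C has no prerequisites → C first.
B needed C, now all done → B.
D is the only step now ready → D.
Next only A has its prerequisites met → A.
Now E and F have their prerequisites met. E is listed earlier, so E next.
That leaves F as the only ready step → F.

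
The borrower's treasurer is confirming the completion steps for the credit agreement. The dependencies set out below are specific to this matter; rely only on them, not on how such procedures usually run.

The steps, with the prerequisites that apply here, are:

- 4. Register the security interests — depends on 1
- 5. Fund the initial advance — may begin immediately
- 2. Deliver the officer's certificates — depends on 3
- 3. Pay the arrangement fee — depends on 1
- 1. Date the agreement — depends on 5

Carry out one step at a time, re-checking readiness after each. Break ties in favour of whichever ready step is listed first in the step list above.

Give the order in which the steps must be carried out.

5, 1, 4, 3, 2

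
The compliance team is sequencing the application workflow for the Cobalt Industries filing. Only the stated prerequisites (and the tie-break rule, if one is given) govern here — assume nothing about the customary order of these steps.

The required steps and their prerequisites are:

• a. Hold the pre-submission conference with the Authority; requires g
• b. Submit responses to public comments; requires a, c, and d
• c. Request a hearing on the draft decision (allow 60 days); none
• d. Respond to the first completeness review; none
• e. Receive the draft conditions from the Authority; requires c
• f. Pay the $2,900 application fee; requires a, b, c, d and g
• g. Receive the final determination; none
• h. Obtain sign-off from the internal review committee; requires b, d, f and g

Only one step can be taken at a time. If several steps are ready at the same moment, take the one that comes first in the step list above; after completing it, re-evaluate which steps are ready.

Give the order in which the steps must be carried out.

c → d → e → g → a → b → f → h

c, d and g have no prerequisites; c is listed earlier, so c is first.
d, e and g are all available; d is listed earlier → d.
Ready: e and g. e is listed earlier → e.
Next only g has its prerequisites met → g.
Next only a has its prerequisites met → a.
b needed a, c and d, now all done → b.
f is the only step now ready → f.
That leaves h as the only ready step → h.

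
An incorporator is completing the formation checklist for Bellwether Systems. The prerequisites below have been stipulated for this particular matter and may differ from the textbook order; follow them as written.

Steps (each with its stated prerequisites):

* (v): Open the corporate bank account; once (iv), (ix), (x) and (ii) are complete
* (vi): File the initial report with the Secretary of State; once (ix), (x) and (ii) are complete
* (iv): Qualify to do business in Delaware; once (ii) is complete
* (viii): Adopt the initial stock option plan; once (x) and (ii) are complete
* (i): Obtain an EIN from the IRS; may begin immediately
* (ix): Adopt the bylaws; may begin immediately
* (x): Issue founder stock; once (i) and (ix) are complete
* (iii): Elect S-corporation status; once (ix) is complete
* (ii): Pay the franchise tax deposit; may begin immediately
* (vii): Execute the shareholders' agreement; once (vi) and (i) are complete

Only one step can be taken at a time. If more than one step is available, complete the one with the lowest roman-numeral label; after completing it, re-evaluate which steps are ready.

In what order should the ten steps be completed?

Nothing is required for (i), (ii) and (ix). (i) has the earlier label → (i) first.
(ii) and (ix) are both available; (ii) has the earlier label → (ii).
Now (iv) and (ix) have their prerequisites met. (iv) has the earlier label, so (iv) next.
That leaves (ix) as the only ready step → (ix).
(iii) and (x) are both available; (iii) has the earlier label → (iii).
That leaves (x) as the only ready step → (x).
Now (v), (vi) and (viii) have their prerequisites met. (v) has the earlier label, so (v) next.
(vi) and (viii) are both available; (vi) has the earlier label → (vi).
Ready: (vii) and (viii). (vii) has the earlier label → (vii).
Next only (viii) has its prerequisites met → (viii).

(i) → (ii) → (iv) → (ix) → (iii) → (x) → (v) → (vi) → (vii) → (viii)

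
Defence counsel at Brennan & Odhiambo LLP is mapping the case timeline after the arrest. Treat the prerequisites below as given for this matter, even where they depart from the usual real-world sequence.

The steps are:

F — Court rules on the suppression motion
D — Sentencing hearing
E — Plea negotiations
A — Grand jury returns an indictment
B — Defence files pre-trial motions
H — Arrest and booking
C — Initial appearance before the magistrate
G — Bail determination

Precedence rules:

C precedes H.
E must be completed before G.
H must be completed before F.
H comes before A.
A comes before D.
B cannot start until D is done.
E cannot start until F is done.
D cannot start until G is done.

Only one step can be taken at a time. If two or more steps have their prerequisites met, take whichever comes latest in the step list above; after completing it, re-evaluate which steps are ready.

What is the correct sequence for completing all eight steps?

C has no prerequisites → C first.
Next only H has its prerequisites met → H.
Ready: A and F. A is listed later → A.
Next only F has its prerequisites met → F.
Next only E has its prerequisites met → E.
G is the only step now ready → G.
D is the only step now ready → D.
B needed D, now all done → B.

C → H → A → F → E → G → D → B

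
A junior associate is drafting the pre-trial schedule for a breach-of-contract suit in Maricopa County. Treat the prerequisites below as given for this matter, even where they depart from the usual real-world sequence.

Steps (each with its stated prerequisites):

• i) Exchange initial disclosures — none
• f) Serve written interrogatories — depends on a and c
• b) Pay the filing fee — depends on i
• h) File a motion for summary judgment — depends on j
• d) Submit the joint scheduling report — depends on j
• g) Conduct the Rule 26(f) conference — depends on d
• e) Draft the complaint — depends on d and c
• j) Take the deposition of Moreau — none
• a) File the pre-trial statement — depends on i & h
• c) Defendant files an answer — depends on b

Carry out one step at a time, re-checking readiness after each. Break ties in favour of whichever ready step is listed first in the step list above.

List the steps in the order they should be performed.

i and j have no prerequisites; i is listed earlier, so i is first.
b now also ready, so the ready set is {b, j}; b is listed earlier → b.
j and c are both available; j is listed earlier → j.
h and d now also ready, so the ready set is {h, d, c}; h is listed earlier → h.
a now also ready, so the ready set is {d, a, c}; d is listed earlier → d.
g now also ready, so the ready set is {g, a, c}; g is listed earlier → g.
Now a and c have their prerequisites met. a is listed earlier, so a next.
c is the only step now ready → c.
Now f and e have their prerequisites met. f is listed earlier, so f next.
e is the only step now ready → e.

i b j h d g a c f e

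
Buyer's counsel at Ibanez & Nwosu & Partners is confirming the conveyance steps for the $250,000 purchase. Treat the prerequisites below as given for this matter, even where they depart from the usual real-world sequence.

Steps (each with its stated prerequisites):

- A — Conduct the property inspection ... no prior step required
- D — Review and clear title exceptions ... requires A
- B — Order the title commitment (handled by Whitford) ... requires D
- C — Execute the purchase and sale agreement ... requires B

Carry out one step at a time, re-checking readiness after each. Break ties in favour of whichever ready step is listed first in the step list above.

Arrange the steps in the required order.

A is the only step with nothing outstanding, so it goes first.
D is the only step now ready → D.
B is the only step now ready → B.
C needed B, now all done → C.

A, D, B, C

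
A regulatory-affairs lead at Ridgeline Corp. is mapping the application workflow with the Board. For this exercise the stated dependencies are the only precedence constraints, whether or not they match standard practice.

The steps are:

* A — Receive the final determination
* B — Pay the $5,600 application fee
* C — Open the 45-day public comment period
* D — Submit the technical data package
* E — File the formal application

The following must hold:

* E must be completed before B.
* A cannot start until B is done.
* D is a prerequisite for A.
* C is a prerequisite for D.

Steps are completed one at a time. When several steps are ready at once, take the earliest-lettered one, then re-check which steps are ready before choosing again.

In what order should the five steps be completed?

Nothing is required for C and E. C has the earlier label → C first.
D and E are both available; D has the earlier label → D.
That leaves E as the only ready step → E.
B needed E, now all done → B.
A needed B and D, now all done → A.

C, D, E, B, A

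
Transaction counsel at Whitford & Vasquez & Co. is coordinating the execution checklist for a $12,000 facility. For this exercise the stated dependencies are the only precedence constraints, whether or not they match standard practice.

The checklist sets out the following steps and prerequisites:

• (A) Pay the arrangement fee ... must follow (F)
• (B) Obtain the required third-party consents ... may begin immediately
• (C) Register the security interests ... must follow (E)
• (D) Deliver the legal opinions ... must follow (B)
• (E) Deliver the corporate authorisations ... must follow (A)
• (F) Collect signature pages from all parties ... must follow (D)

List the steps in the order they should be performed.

(B) (D) (F) (A) (E) (C)

Only (B) has no prerequisites, so it is first.
Next only (D) has its prerequisites met → (D).
That leaves (F) as the only ready step → (F).
(A) is the only step now ready → (A).
Next only (E) has its prerequisites met → (E).
(C) needed (E), now all done → (C).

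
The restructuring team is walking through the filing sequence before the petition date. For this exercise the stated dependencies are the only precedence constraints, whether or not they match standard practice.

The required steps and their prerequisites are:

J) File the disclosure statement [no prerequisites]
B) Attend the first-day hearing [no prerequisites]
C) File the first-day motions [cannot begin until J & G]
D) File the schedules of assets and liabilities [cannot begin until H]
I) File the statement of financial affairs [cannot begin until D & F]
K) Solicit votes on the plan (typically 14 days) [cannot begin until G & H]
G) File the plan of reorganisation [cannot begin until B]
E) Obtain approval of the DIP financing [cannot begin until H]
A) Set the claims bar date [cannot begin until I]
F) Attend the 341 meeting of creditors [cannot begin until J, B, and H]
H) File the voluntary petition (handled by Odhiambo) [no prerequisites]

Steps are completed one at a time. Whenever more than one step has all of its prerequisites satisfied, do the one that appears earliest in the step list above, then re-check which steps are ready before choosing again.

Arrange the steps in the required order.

J B G C H D K E F I A

Nothing is required for J, B and H. J is listed earlier → J first.
B and H are both available; B is listed earlier → B.
G now also ready, so the ready set is {G, H}; G is listed earlier → G.
Ready: C and H. C is listed earlier → C.
That leaves H as the only ready step → H.
Now D, K, E and F have their prerequisites met. D is listed earlier, so D next.
Now K, E and F have their prerequisites met. K is listed earlier, so K next.
Ready: E and F. E is listed earlier → E.
F needed J, B and H, now all done → F.
I is the only step now ready → I.
A needed I, now all done → A.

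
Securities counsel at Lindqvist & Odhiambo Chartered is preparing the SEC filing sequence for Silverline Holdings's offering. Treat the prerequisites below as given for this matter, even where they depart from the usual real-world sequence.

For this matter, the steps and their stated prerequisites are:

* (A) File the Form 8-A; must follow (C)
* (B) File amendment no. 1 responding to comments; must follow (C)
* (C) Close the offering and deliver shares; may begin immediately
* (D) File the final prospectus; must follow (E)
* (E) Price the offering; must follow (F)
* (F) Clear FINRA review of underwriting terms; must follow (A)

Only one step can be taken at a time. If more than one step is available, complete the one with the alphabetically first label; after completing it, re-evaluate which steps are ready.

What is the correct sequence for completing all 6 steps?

(C) has no prerequisites → (C) first.
Now (A) and (B) have their prerequisites met. (A) has the earlier label, so (A) next.
Ready: (B) and (F). (B) has the earlier label → (B).
(F) needed (A), now all done → (F).
(E) needed (F), now all done → (E).
(D) needed (E), now all done → (D).

(C), (A), (B), (F), (E), (D)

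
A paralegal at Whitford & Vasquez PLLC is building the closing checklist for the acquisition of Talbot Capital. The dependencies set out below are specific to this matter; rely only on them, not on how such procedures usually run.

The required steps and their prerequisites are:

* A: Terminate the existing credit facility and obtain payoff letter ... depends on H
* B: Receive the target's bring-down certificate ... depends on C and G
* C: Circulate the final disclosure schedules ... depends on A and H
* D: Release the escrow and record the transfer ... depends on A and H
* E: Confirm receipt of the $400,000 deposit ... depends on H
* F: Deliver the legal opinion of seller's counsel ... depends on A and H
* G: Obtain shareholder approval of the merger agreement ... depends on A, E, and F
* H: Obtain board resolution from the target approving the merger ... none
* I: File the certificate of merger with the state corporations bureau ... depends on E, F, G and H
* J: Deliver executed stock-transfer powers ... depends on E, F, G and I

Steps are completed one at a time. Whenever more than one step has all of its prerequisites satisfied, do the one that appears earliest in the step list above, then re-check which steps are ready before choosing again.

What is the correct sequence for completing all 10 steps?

H, A, C, D, E, F, G, B, I, J

H has no prerequisites → H first.
Now A and E have their prerequisites met. A is listed earlier, so A next.
C, D and F now also ready, so the ready set is {C, D, E, F}; C is listed earlier → C.
Now D, E and F have their prerequisites met. D is listed earlier, so D next.
E and F are both available; E is listed earlier → E.
That leaves F as the only ready step → F.
G needed A, E and F, now all done → G.
B and I are both available; B is listed earlier → B.
I is the only step now ready → I.
J needed E, F, G and I, now all done → J.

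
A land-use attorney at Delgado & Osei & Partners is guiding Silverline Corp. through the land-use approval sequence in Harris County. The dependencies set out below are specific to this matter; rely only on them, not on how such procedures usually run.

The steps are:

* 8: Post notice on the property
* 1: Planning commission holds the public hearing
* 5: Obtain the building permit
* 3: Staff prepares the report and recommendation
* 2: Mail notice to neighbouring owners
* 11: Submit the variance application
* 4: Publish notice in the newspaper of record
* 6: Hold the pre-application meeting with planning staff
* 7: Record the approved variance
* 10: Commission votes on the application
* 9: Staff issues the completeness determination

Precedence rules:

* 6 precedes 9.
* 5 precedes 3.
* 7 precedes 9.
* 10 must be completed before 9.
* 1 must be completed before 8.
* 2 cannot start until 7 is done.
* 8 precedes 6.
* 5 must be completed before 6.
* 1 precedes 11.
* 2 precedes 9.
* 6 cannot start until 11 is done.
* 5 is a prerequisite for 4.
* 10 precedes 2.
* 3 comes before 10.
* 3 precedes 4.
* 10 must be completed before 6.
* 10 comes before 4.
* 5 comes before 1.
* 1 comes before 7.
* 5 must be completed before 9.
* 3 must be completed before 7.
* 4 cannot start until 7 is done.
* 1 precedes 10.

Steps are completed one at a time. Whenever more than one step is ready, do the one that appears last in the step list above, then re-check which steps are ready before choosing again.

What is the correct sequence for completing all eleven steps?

5 has no prerequisites → 5 first.
Ready: 3 and 1. 3 is listed later → 3.
1 is the only step now ready → 1.
10, 7, 11 and 8 are all available; 10 is listed later → 10.
7, 11 and 8 are all available; 7 is listed later → 7.
Ready: 4, 11, 2 and 8. 4 is listed later → 4.
11, 2 and 8 are all available; 11 is listed later → 11.
Now 2 and 8 have their prerequisites met. 2 is listed later, so 2 next.
Next only 8 has its prerequisites met → 8.
6 is the only step now ready → 6.
9 needed 10, 7, 6, 2 and 5, now all done → 9.

5 → 3 → 1 → 10 → 7 → 4 → 11 → 2 → 8 → 6 → 9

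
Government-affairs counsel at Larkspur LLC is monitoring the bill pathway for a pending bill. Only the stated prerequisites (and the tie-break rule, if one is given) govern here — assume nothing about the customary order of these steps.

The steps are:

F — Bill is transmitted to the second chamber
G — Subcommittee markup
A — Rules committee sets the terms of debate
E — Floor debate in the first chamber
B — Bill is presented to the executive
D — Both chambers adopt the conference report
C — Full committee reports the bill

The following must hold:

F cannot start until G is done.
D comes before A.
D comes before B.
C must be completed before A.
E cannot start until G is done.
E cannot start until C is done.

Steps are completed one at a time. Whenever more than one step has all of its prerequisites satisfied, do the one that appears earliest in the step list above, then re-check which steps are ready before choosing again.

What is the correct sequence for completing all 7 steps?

G → F → D → B → C → A → E

Nothing is required for G, D and C. G is listed earlier → G first.
F now also ready, so the ready set is {F, D, C}; F is listed earlier → F.
D and C are both available; D is listed earlier → D.
Now B and C have their prerequisites met. B is listed earlier, so B next.
That leaves C as the only ready step → C.
Ready: A and E. A is listed earlier → A.
That leaves E as the only ready step → E.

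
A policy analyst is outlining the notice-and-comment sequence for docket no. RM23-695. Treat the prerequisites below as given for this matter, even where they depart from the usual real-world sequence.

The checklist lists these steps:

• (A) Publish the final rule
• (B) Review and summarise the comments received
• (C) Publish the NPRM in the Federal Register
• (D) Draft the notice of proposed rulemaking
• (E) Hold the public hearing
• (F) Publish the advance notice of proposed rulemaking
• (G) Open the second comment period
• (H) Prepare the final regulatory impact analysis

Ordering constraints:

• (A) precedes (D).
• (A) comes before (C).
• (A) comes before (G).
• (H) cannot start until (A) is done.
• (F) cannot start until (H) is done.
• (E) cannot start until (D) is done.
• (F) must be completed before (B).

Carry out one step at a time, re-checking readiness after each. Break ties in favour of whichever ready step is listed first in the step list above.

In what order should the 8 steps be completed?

(A) is the only step with nothing outstanding, so it goes first.
Ready: (C), (D), (G) and (H). (C) is listed earlier → (C).
(D), (G) and (H) are all available; (D) is listed earlier → (D).
(E) now also ready, so the ready set is {(E), (G), (H)}; (E) is listed earlier → (E).
Ready: (G) and (H). (G) is listed earlier → (G).
(H) needed (A), now all done → (H).
(F) needed (H), now all done → (F).
(B) needed (F), now all done → (B).

(A) → (C) → (D) → (E) → (G) → (H) → (F) → (B)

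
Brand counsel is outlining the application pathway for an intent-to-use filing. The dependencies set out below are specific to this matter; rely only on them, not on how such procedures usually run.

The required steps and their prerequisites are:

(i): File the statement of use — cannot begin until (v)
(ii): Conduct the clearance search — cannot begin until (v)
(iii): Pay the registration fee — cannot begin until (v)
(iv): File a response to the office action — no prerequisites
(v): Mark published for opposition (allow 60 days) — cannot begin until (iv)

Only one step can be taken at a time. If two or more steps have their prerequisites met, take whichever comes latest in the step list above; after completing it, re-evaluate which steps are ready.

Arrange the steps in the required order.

(iv) → (v) → (iii) → (ii) → (i)

(iv) is the only step with nothing outstanding, so it goes first.
(v) needed (iv), now all done → (v).
(iii), (ii) and (i) are all available; (iii) is listed later → (iii).
(ii) and (i) are both available; (ii) is listed later → (ii).
Next only (i) has its prerequisites met → (i).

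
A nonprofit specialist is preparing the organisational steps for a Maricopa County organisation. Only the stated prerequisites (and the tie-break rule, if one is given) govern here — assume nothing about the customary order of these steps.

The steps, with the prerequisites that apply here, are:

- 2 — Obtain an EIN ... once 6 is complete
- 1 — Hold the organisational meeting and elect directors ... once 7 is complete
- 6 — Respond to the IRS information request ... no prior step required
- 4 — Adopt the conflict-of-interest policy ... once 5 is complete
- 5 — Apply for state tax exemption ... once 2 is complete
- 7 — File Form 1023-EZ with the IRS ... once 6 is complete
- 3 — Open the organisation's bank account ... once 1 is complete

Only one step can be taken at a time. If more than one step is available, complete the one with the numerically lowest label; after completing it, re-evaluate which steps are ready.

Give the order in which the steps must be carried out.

6 is the only step with nothing outstanding, so it goes first.
2 and 7 are both available; 2 has the earlier label → 2.
5 now also ready, so the ready set is {5, 7}; 5 has the earlier label → 5.
Ready: 4 and 7. 4 has the earlier label → 4.
7 needed 6, now all done → 7.
1 is the only step now ready → 1.
3 needed 1, now all done → 3.

6 → 2 → 5 → 4 → 7 → 1 → 3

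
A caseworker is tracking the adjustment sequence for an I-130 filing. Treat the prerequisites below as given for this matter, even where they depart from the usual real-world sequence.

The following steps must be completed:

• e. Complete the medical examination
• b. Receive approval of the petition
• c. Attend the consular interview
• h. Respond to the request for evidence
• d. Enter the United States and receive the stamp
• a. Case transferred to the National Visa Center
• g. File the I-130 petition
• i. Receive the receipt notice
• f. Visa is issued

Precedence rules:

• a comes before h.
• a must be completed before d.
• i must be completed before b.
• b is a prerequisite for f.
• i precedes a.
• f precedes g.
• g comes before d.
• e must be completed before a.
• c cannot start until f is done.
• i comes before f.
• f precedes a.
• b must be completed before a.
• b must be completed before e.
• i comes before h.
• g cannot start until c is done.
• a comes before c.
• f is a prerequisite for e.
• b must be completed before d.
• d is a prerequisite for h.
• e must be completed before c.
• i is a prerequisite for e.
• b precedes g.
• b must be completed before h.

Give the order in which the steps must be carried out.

i, b, f, e, a, c, g, d, h

Only i has no prerequisites, so it is first.
That leaves b as the only ready step → b.
f is the only step now ready → f.
That leaves e as the only ready step → e.
a is the only step now ready → a.
c needed e, a and f, now all done → c.
g needed b, c and f, now all done → g.
Next only d has its prerequisites met → d.
h needed b, d, a and i, now all done → h.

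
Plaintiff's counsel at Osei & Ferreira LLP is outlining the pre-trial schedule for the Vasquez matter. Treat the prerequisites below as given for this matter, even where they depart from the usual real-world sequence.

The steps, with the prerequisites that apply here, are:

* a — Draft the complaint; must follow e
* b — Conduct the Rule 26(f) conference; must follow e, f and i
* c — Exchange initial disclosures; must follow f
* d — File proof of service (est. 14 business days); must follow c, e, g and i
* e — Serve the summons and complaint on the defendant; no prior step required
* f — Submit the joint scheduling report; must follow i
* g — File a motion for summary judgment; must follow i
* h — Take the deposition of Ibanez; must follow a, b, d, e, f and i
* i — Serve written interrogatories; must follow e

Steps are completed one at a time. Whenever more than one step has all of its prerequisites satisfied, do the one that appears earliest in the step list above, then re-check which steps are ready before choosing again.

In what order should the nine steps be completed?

e has no prerequisites → e first.
Ready: a and i. a is listed earlier → a.
That leaves i as the only ready step → i.
Now f and g have their prerequisites met. f is listed earlier, so f next.
b, c and g are all available; b is listed earlier → b.
Ready: c and g. c is listed earlier → c.
That leaves g as the only ready step → g.
d is the only step now ready → d.
Next only h has its prerequisites met → h.

e, a, i, f, b, c, g, d, h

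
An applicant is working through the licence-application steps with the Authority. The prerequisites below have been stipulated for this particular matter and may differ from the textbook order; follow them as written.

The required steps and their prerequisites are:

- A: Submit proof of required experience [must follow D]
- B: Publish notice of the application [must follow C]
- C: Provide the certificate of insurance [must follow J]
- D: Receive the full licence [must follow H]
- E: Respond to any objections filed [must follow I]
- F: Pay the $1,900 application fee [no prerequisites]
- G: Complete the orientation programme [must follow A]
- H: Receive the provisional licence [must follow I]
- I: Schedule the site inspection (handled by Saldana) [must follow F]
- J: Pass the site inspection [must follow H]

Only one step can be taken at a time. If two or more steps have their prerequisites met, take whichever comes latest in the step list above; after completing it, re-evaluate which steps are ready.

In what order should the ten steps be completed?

F, I, H, J, E, D, C, B, A, G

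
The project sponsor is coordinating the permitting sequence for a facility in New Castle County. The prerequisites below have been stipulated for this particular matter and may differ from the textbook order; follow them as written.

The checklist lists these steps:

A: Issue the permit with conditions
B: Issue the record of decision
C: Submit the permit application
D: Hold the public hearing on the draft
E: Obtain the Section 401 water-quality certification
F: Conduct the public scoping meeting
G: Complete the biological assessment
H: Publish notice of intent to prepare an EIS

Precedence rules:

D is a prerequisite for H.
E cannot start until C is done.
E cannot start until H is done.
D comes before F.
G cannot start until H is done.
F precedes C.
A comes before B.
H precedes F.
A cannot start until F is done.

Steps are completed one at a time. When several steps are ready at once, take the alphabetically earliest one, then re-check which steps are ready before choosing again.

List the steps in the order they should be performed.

Only D has no prerequisites, so it is first.
H needed D, now all done → H.
F and G are both available; F has the earlier label → F.
A and C now also ready, so the ready set is {A, C, G}; A has the earlier label → A.
Ready: B, C and G. B has the earlier label → B.
Now C and G have their prerequisites met. C has the earlier label, so C next.
Now E and G have their prerequisites met. E has the earlier label, so E next.
G needed H, now all done → G.

D, H, F, A, B, C, E, G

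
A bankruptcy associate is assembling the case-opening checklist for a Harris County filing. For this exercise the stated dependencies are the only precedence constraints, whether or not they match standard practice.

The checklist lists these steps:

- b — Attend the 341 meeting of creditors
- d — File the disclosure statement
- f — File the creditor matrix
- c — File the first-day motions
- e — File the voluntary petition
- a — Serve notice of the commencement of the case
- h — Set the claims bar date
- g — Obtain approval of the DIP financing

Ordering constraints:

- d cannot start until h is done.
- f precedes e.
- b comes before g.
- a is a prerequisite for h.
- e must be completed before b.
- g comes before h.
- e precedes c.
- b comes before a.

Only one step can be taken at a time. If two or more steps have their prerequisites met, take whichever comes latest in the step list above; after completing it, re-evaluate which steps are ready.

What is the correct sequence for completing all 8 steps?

f → e → c → b → g → a → h → d

f is the only step with nothing outstanding, so it goes first.
e needed f, now all done → e.
Now c and b have their prerequisites met. c is listed later, so c next.
b is the only step now ready → b.
g and a are both available; g is listed later → g.
a is the only step now ready → a.
h is the only step now ready → h.
d is the only step now ready → d.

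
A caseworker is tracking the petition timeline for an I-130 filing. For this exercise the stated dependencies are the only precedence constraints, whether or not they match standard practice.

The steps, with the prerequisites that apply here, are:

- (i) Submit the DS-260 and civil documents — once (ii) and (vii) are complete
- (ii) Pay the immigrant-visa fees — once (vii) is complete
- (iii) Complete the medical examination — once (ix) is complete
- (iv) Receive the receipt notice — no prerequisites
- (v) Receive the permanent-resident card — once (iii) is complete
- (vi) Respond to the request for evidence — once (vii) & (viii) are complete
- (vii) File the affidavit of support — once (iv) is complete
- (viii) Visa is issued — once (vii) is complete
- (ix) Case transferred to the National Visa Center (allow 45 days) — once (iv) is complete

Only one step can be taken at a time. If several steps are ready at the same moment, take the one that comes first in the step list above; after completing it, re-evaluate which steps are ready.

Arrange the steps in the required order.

Only (iv) has no prerequisites, so it is first.
(vii) and (ix) are both available; (vii) is listed earlier → (vii).
(ii), (viii) and (ix) are all available; (ii) is listed earlier → (ii).
(i), (viii) and (ix) are all available; (i) is listed earlier → (i).
Now (viii) and (ix) have their prerequisites met. (viii) is listed earlier, so (viii) next.
Now (vi) and (ix) have their prerequisites met. (vi) is listed earlier, so (vi) next.
(ix) is the only step now ready → (ix).
(iii) needed (ix), now all done → (iii).
That leaves (v) as the only ready step → (v).

(iv), (vii), (ii), (i), (viii), (vi), (ix), (iii), (v)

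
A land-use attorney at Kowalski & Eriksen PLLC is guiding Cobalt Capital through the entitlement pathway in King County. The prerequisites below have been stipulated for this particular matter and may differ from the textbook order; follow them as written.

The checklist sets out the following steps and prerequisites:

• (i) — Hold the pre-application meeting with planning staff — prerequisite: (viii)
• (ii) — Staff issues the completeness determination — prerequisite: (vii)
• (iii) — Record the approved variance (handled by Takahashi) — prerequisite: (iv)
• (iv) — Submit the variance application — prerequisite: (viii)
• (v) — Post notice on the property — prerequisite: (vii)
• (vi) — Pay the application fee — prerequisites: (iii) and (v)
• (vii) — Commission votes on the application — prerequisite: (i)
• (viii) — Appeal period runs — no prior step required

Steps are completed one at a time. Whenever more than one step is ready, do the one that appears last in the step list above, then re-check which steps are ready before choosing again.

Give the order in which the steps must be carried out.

Only (viii) has no prerequisites, so it is first.
Ready: (iv) and (i). (iv) is listed later → (iv).
Ready: (iii) and (i). (iii) is listed later → (iii).
(i) needed (viii), now all done → (i).
(vii) is the only step now ready → (vii).
(v) and (ii) are both available; (v) is listed later → (v).
(vi) now also ready, so the ready set is {(vi), (ii)}; (vi) is listed later → (vi).
(ii) is the only step now ready → (ii).

(viii), (iv), (iii), (i), (vii), (v), (vi), (ii)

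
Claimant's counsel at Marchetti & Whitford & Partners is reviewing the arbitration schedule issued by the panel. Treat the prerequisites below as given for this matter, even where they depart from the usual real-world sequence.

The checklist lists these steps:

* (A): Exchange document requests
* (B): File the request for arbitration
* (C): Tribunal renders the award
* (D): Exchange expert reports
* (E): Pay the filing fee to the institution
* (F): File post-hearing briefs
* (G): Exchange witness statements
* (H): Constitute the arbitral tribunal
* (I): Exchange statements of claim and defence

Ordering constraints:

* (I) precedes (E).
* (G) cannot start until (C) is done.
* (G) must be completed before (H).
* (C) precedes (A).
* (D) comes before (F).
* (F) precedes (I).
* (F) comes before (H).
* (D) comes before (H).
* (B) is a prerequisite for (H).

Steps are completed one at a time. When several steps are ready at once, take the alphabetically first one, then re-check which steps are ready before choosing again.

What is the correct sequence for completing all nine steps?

Nothing is required for (B), (C) and (D). (B) has the earlier label → (B) first.
Ready: (C) and (D). (C) has the earlier label → (C).
(A) and (G) now also ready, so the ready set is {(A), (D), (G)}; (A) has the earlier label → (A).
Now (D) and (G) have their prerequisites met. (D) has the earlier label, so (D) next.
(F) and (G) are both available; (F) has the earlier label → (F).
(I) now also ready, so the ready set is {(G), (I)}; (G) has the earlier label → (G).
Now (H) and (I) have their prerequisites met. (H) has the earlier label, so (H) next.
(I) needed (F), now all done → (I).
Next only (E) has its prerequisites met → (E).

(B), (C), (A), (D), (F), (G), (H), (I), (E)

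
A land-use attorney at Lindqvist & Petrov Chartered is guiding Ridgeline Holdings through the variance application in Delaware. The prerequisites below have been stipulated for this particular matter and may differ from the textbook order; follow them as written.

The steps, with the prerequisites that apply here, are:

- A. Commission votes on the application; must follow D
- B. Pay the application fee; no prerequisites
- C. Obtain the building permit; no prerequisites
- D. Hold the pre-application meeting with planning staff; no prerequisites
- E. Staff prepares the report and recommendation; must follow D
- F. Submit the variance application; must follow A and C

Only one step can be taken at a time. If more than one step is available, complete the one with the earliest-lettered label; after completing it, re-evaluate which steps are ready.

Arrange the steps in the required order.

Nothing is required for B, C and D. B has the earlier label → B first.
Now C and D have their prerequisites met. C has the earlier label, so C next.
That leaves D as the only ready step → D.
A and E are both available; A has the earlier label → A.
F now also ready, so the ready set is {E, F}; E has the earlier label → E.
That leaves F as the only ready step → F.

B → C → D → A → E → F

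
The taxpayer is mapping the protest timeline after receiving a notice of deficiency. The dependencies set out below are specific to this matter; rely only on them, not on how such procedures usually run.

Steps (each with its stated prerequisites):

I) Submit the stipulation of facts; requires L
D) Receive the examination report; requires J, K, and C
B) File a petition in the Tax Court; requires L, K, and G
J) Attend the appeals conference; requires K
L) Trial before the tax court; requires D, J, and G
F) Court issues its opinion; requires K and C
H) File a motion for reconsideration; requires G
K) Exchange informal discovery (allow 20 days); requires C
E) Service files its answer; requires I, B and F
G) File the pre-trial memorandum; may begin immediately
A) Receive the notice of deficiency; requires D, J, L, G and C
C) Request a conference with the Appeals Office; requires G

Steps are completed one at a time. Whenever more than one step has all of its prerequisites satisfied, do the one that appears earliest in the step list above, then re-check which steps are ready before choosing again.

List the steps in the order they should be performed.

G H C K J D L I B F E A

G has no prerequisites → G first.
Now H and C have their prerequisites met. H is listed earlier, so H next.
C needed G, now all done → C.
K is the only step now ready → K.
Ready: J and F. J is listed earlier → J.
Now D and F have their prerequisites met. D is listed earlier, so D next.
L now also ready, so the ready set is {L, F}; L is listed earlier → L.
Ready: I, B, F and A. I is listed earlier → I.
Ready: B, F and A. B is listed earlier → B.
Ready: F and A. F is listed earlier → F.
Now E and A have their prerequisites met. E is listed earlier, so E next.
A needed D, J, L, G and C, now all done → A.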